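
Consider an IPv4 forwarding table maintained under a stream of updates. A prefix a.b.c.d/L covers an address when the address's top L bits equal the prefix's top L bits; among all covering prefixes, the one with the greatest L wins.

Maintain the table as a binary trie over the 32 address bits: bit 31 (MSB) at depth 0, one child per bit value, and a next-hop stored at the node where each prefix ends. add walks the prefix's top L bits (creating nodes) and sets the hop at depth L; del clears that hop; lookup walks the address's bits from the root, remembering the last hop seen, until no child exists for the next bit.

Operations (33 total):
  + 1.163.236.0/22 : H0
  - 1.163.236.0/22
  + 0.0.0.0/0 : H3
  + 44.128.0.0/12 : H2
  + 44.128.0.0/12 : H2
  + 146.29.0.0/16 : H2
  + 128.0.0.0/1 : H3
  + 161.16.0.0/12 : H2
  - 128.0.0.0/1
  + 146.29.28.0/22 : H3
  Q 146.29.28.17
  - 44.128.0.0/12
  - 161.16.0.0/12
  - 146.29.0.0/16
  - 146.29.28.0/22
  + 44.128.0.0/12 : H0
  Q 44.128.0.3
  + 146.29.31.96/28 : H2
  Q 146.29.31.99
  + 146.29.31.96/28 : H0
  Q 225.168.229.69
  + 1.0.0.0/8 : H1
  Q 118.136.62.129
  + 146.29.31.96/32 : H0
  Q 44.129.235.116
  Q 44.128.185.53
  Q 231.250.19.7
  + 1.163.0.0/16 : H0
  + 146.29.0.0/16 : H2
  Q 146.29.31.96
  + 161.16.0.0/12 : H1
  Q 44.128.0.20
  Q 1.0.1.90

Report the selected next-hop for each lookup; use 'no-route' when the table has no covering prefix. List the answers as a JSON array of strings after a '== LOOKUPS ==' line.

Apply in order:
  add 1.163.236.0/22 -> H0 at depth 22
  del 1.163.236.0/22 (clear depth 22)
  add 0.0.0.0/0 -> H3 at depth 0
  add 44.128.0.0/12 -> H2 at depth 12
  add 44.128.0.0/12 -> H2 at depth 12
  add 146.29.0.0/16 -> H2 at depth 16
  add 128.0.0.0/1 -> H3 at depth 1
  add 161.16.0.0/12 -> H2 at depth 12
  del 128.0.0.0/1 (clear depth 1)
  add 146.29.28.0/22 -> H3 at depth 22
  ? 146.29.28.17  path d0:H3→d1:-→d2:-→d3:-→d4:-→d5:-→d6:-→d7:-→d8:-→d9:-→d10:-→d11:-→d12:-→d13:-→d14:-→d15:-→d16:H2→d17:-→d18:-→d19:-→d20:-→d21:-→d22:H3  best=H3
  del 44.128.0.0/12 (clear depth 12)
  del 161.16.0.0/12 (clear depth 12)
  del 146.29.0.0/16 (clear depth 16)
  del 146.29.28.0/22 (clear depth 22)
  add 44.128.0.0/12 -> H0 at depth 12
  ? 44.128.0.3  path d0:H3→d1:-→d2:-→d3:-→d4:-→d5:-→d6:-→d7:-→d8:-→d9:-→d10:-→d11:-→d12:H0  best=H0
  add 146.29.31.96/28 -> H2 at depth 28
  ? 146.29.31.99  path d0:H3→d1:-→d2:-→d3:-→d4:-→d5:-→d6:-→d7:-→d8:-→d9:-→d10:-→d11:-→d12:-→d13:-→d14:-→d15:-→d16:-→d17:-→d18:-→d19:-→d20:-→d21:-→d22:-→d23:-→d24:-→d25:-→d26:-→d27:-→d28:H2  best=H2
  add 146.29.31.96/28 -> H0 at depth 28
  ? 225.168.229.69  path d0:H3→d1:-  best=H3
  add 1.0.0.0/8 -> H1 at depth 8
  ? 118.136.62.129  path d0:H3→d1:-  best=H3
  add 146.29.31.96/32 -> H0 at depth 32
  ? 44.129.235.116  path d0:H3→d1:-→d2:-→d3:-→d4:-→d5:-→d6:-→d7:-→d8:-→d9:-→d10:-→d11:-→d12:H0  best=H0
  ? 44.128.185.53  path d0:H3→d1:-→d2:-→d3:-→d4:-→d5:-→d6:-→d7:-→d8:-→d9:-→d10:-→d11:-→d12:H0  best=H0
  ? 231.250.19.7  path d0:H3→d1:-  best=H3
  add 1.163.0.0/16 -> H0 at depth 16
  add 146.29.0.0/16 -> H2 at depth 16
  ? 146.29.31.96  path d0:H3→d1:-→d2:-→d3:-→d4:-→d5:-→d6:-→d7:-→d8:-→d9:-→d10:-→d11:-→d12:-→d13:-→d14:-→d15:-→d16:H2→d17:-→d18:-→d19:-→d20:-→d21:-→d22:-→d23:-→d24:-→d25:-→d26:-→d27:-→d28:H0→d29:-→d30:-→d31:-→d32:H0  best=H0
  add 161.16.0.0/12 -> H1 at depth 12
  ? 44.128.0.20  path d0:H3→d1:-→d2:-→d3:-→d4:-→d5:-→d6:-→d7:-→d8:-→d9:-→d10:-→d11:-→d12:H0  best=H0
  ? 1.0.1.90  path d0:H3→d1:-→d2:-→d3:-→d4:-→d5:-→d6:-→d7:-→d8:H1  best=H1

== LOOKUPS ==
["H3","H0","H2","H3","H3","H0","H0","H3","H0","H0","H1"]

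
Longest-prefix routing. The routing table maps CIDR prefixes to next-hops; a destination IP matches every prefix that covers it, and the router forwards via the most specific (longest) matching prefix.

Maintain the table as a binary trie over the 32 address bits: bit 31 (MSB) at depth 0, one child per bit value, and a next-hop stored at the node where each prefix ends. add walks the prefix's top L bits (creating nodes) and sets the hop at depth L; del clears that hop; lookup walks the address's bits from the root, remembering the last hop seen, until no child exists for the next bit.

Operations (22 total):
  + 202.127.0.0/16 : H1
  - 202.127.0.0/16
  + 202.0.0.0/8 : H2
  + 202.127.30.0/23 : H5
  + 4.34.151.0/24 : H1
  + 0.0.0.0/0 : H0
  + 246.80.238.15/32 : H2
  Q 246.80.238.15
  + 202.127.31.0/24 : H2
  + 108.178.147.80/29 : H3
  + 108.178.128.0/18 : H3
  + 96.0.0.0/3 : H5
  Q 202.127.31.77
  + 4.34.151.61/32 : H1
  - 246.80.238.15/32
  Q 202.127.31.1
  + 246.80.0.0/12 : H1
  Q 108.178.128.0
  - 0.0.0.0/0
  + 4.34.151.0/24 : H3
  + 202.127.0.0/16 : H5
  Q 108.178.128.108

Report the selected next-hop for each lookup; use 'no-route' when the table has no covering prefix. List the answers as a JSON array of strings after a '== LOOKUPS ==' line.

Apply in order:
  add 202.127.0.0/16 -> H1 at depth 16
  - 202.127.0.0/16 clear@16
  add 202.0.0.0/8 -> H2 at depth 8
  add 202.127.30.0/23 -> H5 at depth 23
  add 4.34.151.0/24 -> H1 at depth 24
  add 0.0.0.0/0 -> H0 at depth 0
  add 246.80.238.15/32 -> H2 at depth 32
  ? 246.80.238.15  path d0:H0→d1:-→d2:-→d3:-→d4:-→d5:-→d6:-→d7:-→d8:-→d9:-→d10:-→d11:-→d12:-→d13:-→d14:-→d15:-→d16:-→d17:-→d18:-→d19:-→d20:-→d21:-→d22:-→d23:-→d24:-→d25:-→d26:-→d27:-→d28:-→d29:-→d30:-→d31:-→d32:H2  best=H2
  add 202.127.31.0/24 -> H2 at depth 24
  add 108.178.147.80/29 -> H3 at depth 29
  add 108.178.128.0/18 -> H3 at depth 18
  add 96.0.0.0/3 -> H5 at depth 3
  ? 202.127.31.77  path d0:H0→d1:-→d2:-→d3:-→d4:-→d5:-→d6:-→d7:-→d8:H2→d9:-→d10:-→d11:-→d12:-→d13:-→d14:-→d15:-→d16:-→d17:-→d18:-→d19:-→d20:-→d21:-→d22:-→d23:H5→d24:H2  best=H2
  add 4.34.151.61/32 -> H1 at depth 32
  - 246.80.238.15/32 clear@32
  ? 202.127.31.1  path d0:H0→d1:-→d2:-→d3:-→d4:-→d5:-→d6:-→d7:-→d8:H2→d9:-→d10:-→d11:-→d12:-→d13:-→d14:-→d15:-→d16:-→d17:-→d18:-→d19:-→d20:-→d21:-→d22:-→d23:H5→d24:H2  best=H2
  add 246.80.0.0/12 -> H1 at depth 12
  ? 108.178.128.0  path d0:H0→d1:-→d2:-→d3:H5→d4:-→d5:-→d6:-→d7:-→d8:-→d9:-→d10:-→d11:-→d12:-→d13:-→d14:-→d15:-→d16:-→d17:-→d18:H3→d19:-  best=H3
  - 0.0.0.0/0 clear@0
  add 4.34.151.0/24 -> H3 at depth 24
  add 202.127.0.0/16 -> H5 at depth 16
  ? 108.178.128.108  path d0:-→d1:-→d2:-→d3:H5→d4:-→d5:-→d6:-→d7:-→d8:-→d9:-→d10:-→d11:-→d12:-→d13:-→d14:-→d15:-→d16:-→d17:-→d18:H3→d19:-  best=H3

== LOOKUPS ==
["H2","H2","H2","H3","H3"]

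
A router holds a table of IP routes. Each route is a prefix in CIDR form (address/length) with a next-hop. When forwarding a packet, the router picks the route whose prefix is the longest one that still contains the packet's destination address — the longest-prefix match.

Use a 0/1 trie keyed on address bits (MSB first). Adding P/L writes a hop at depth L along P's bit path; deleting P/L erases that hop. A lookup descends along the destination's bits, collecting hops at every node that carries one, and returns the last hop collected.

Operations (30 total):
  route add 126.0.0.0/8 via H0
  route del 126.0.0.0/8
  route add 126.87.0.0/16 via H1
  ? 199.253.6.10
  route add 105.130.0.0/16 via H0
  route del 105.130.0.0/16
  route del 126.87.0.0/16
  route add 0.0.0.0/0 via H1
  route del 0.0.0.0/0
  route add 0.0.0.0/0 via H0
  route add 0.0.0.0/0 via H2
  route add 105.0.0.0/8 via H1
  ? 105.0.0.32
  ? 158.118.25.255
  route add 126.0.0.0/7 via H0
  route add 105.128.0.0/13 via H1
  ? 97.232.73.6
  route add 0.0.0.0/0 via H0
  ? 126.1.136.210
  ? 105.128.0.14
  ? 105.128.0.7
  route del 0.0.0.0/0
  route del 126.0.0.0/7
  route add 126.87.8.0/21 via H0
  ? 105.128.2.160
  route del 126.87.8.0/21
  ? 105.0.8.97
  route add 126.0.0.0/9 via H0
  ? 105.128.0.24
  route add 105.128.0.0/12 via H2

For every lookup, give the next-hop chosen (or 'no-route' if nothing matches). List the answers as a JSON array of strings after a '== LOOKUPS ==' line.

Apply in order:
  add 126.0.0.0/8 -> H0 at depth 8
  - 126.0.0.0/8 clear@8
  add 126.87.0.0/16 -> H1 at depth 16
  lookup 199.253.6.10: bits ε walk d0:- -> no-route
  add 105.130.0.0/16 -> H0 at depth 16
  - 105.130.0.0/16 clear@16
  - 126.87.0.0/16 clear@16
  add 0.0.0.0/0 -> H1 at depth 0
  - 0.0.0.0/0 clear@0
  add 0.0.0.0/0 -> H0 at depth 0
  add 0.0.0.0/0 -> H2 at depth 0
  add 105.0.0.0/8 -> H1 at depth 8
  lookup 105.0.0.32: bits 01101001 walk d0:H2→d1:-→d2:-→d3:-→d4:-→d5:-→d6:-→d7:-→d8:H1 -> H1
  lookup 158.118.25.255: bits ε walk d0:H2 -> H2
  add 126.0.0.0/7 -> H0 at depth 7
  add 105.128.0.0/13 -> H1 at depth 13
  lookup 97.232.73.6: bits 0110 walk d0:H2→d1:-→d2:-→d3:-→d4:- -> H2
  add 0.0.0.0/0 -> H0 at depth 0
  lookup 126.1.136.210: bits 011111100 walk d0:H0→d1:-→d2:-→d3:-→d4:-→d5:-→d6:-→d7:H0→d8:-→d9:- -> H0
  lookup 105.128.0.14: bits 01101001100000 walk d0:H0→d1:-→d2:-→d3:-→d4:-→d5:-→d6:-→d7:-→d8:H1→d9:-→d10:-→d11:-→d12:-→d13:H1→d14:- -> H1
  lookup 105.128.0.7: bits 01101001100000 walk d0:H0→d1:-→d2:-→d3:-→d4:-→d5:-→d6:-→d7:-→d8:H1→d9:-→d10:-→d11:-→d12:-→d13:H1→d14:- -> H1
  - 0.0.0.0/0 clear@0
  - 126.0.0.0/7 clear@7
  add 126.87.8.0/21 -> H0 at depth 21
  lookup 105.128.2.160: bits 01101001100000 walk d0:-→d1:-→d2:-→d3:-→d4:-→d5:-→d6:-→d7:-→d8:H1→d9:-→d10:-→d11:-→d12:-→d13:H1→d14:- -> H1
  - 126.87.8.0/21 clear@21
  lookup 105.0.8.97: bits 01101001 walk d0:-→d1:-→d2:-→d3:-→d4:-→d5:-→d6:-→d7:-→d8:H1 -> H1
  add 126.0.0.0/9 -> H0 at depth 9
  lookup 105.128.0.24: bits 01101001100000 walk d0:-→d1:-→d2:-→d3:-→d4:-→d5:-→d6:-→d7:-→d8:H1→d9:-→d10:-→d11:-→d12:-→d13:H1→d14:- -> H1
  add 105.128.0.0/12 -> H2 at depth 12

== LOOKUPS ==
["no-route","H1","H2","H2","H0","H1","H1","H1","H1","H1"]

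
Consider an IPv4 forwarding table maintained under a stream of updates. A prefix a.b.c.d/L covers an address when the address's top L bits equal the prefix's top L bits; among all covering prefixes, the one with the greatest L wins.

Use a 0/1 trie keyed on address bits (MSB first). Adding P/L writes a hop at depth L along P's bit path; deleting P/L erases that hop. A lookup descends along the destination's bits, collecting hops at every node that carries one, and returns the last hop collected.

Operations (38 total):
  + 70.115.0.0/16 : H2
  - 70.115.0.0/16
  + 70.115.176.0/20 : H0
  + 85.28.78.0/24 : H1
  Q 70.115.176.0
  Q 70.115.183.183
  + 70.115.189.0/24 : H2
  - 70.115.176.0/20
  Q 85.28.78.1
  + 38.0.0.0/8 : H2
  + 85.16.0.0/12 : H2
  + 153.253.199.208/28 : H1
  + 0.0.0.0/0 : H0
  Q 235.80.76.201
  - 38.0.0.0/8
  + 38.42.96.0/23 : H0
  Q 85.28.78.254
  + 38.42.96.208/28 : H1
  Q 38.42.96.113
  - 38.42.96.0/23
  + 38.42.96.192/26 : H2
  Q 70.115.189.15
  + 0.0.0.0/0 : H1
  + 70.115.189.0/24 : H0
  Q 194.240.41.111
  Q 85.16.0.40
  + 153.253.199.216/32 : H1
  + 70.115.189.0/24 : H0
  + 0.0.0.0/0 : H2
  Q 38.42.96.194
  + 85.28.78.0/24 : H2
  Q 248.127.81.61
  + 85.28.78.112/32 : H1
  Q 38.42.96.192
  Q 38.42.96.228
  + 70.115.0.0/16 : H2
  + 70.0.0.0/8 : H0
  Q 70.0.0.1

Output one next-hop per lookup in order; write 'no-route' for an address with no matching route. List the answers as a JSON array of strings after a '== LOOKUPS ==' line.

Apply in order:
  add 70.115.0.0/16 -> H2 at depth 16
  del 70.115.0.0/16 (clear depth 16)
  add 70.115.176.0/20 -> H0 at depth 20
  add 85.28.78.0/24 -> H1 at depth 24
  lookup 70.115.176.0: bits 01000110011100111011 walk d0:-→d1:-→d2:-→d3:-→d4:-→d5:-→d6:-→d7:-→d8:-→d9:-→d10:-→d11:-→d12:-→d13:-→d14:-→d15:-→d16:-→d17:-→d18:-→d19:-→d20:H0 -> H0
  lookup 70.115.183.183: bits 01000110011100111011 walk d0:-→d1:-→d2:-→d3:-→d4:-→d5:-→d6:-→d7:-→d8:-→d9:-→d10:-→d11:-→d12:-→d13:-→d14:-→d15:-→d16:-→d17:-→d18:-→d19:-→d20:H0 -> H0
  add 70.115.189.0/24 -> H2 at depth 24
  del 70.115.176.0/20 (clear depth 20)
  lookup 85.28.78.1: bits 010101010001110001001110 walk d0:-→d1:-→d2:-→d3:-→d4:-→d5:-→d6:-→d7:-→d8:-→d9:-→d10:-→d11:-→d12:-→d13:-→d14:-→d15:-→d16:-→d17:-→d18:-→d19:-→d20:-→d21:-→d22:-→d23:-→d24:H1 -> H1
  add 38.0.0.0/8 -> H2 at depth 8
  add 85.16.0.0/12 -> H2 at depth 12
  add 153.253.199.208/28 -> H1 at depth 28
  add 0.0.0.0/0 -> H0 at depth 0
  lookup 235.80.76.201: bits 1 walk d0:H0→d1:- -> H0
  del 38.0.0.0/8 (clear depth 8)
  add 38.42.96.0/23 -> H0 at depth 23
  lookup 85.28.78.254: bits 010101010001110001001110 walk d0:H0→d1:-→d2:-→d3:-→d4:-→d5:-→d6:-→d7:-→d8:-→d9:-→d10:-→d11:-→d12:H2→d13:-→d14:-→d15:-→d16:-→d17:-→d18:-→d19:-→d20:-→d21:-→d22:-→d23:-→d24:H1 -> H1
  add 38.42.96.208/28 -> H1 at depth 28
  lookup 38.42.96.113: bits 001001100010101001100000 walk d0:H0→d1:-→d2:-→d3:-→d4:-→d5:-→d6:-→d7:-→d8:-→d9:-→d10:-→d11:-→d12:-→d13:-→d14:-→d15:-→d16:-→d17:-→d18:-→d19:-→d20:-→d21:-→d22:-→d23:H0→d24:- -> H0
  del 38.42.96.0/23 (clear depth 23)
  add 38.42.96.192/26 -> H2 at depth 26
  lookup 70.115.189.15: bits 010001100111001110111101 walk d0:H0→d1:-→d2:-→d3:-→d4:-→d5:-→d6:-→d7:-→d8:-→d9:-→d10:-→d11:-→d12:-→d13:-→d14:-→d15:-→d16:-→d17:-→d18:-→d19:-→d20:-→d21:-→d22:-→d23:-→d24:H2 -> H2
  add 0.0.0.0/0 -> H1 at depth 0
  add 70.115.189.0/24 -> H0 at depth 24
  lookup 194.240.41.111: bits 1 walk d0:H1→d1:- -> H1
  lookup 85.16.0.40: bits 010101010001 walk d0:H1→d1:-→d2:-→d3:-→d4:-→d5:-→d6:-→d7:-→d8:-→d9:-→d10:-→d11:-→d12:H2 -> H2
  add 153.253.199.216/32 -> H1 at depth 32
  add 70.115.189.0/24 -> H0 at depth 24
  add 0.0.0.0/0 -> H2 at depth 0
  lookup 38.42.96.194: bits 001001100010101001100000110 walk d0:H2→d1:-→d2:-→d3:-→d4:-→d5:-→d6:-→d7:-→d8:-→d9:-→d10:-→d11:-→d12:-→d13:-→d14:-→d15:-→d16:-→d17:-→d18:-→d19:-→d20:-→d21:-→d22:-→d23:-→d24:-→d25:-→d26:H2→d27:- -> H2
  add 85.28.78.0/24 -> H2 at depth 24
  lookup 248.127.81.61: bits 1 walk d0:H2→d1:- -> H2
  add 85.28.78.112/32 -> H1 at depth 32
  lookup 38.42.96.192: bits 001001100010101001100000110 walk d0:H2→d1:-→d2:-→d3:-→d4:-→d5:-→d6:-→d7:-→d8:-→d9:-→d10:-→d11:-→d12:-→d13:-→d14:-→d15:-→d16:-→d17:-→d18:-→d19:-→d20:-→d21:-→d22:-→d23:-→d24:-→d25:-→d26:H2→d27:- -> H2
  lookup 38.42.96.228: bits 00100110001010100110000011 walk d0:H2→d1:-→d2:-→d3:-→d4:-→d5:-→d6:-→d7:-→d8:-→d9:-→d10:-→d11:-→d12:-→d13:-→d14:-→d15:-→d16:-→d17:-→d18:-→d19:-→d20:-→d21:-→d22:-→d23:-→d24:-→d25:-→d26:H2 -> H2
  add 70.115.0.0/16 -> H2 at depth 16
  add 70.0.0.0/8 -> H0 at depth 8
  lookup 70.0.0.1: bits 010001100 walk d0:H2→d1:-→d2:-→d3:-→d4:-→d5:-→d6:-→d7:-→d8:H0→d9:- -> H0

== LOOKUPS ==
["H0","H0","H1","H0","H1","H0","H2","H1","H2","H2","H2","H2","H2","H0"]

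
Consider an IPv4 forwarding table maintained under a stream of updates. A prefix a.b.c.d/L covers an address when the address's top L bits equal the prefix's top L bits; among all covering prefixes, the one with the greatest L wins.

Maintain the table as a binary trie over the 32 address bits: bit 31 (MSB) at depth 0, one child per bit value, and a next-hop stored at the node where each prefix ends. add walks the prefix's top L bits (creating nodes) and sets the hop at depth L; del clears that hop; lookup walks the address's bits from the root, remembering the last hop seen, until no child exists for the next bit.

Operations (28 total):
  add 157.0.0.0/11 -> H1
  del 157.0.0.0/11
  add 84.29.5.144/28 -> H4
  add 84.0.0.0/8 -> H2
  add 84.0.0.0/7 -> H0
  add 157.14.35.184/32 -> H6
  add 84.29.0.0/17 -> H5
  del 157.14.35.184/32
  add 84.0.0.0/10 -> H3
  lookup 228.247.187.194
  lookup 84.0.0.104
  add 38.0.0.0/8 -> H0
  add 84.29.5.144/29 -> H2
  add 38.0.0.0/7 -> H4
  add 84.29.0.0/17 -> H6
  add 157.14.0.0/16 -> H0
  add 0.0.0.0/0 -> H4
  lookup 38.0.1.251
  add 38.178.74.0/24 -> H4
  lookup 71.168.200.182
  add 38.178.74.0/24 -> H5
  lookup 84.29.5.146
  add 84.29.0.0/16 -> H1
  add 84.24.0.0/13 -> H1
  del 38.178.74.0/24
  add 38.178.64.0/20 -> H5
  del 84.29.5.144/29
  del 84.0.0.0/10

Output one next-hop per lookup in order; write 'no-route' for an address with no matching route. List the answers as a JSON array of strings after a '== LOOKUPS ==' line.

Trace:
  + 157.0.0.0/11 (H1) depth=11
  - 157.0.0.0/11 clear@11
  + 84.29.5.144/28 (H4) depth=28
  + 84.0.0.0/8 (H2) depth=8
  + 84.0.0.0/7 (H0) depth=7
  + 157.14.35.184/32 (H6) depth=32
  + 84.29.0.0/17 (H5) depth=17
  - 157.14.35.184/32 clear@32
  + 84.0.0.0/10 (H3) depth=10
  lookup 228.247.187.194: bits 1 walk d0:-→d1:- -> no-route
  lookup 84.0.0.104: bits 01010100000 walk d0:-→d1:-→d2:-→d3:-→d4:-→d5:-→d6:-→d7:H0→d8:H2→d9:-→d10:H3→d11:- -> H3
  + 38.0.0.0/8 (H0) depth=8
  + 84.29.5.144/29 (H2) depth=29
  + 38.0.0.0/7 (H4) depth=7
  + 84.29.0.0/17 (H6) depth=17
  + 157.14.0.0/16 (H0) depth=16
  + 0.0.0.0/0 (H4) depth=0
  lookup 38.0.1.251: bits 00100110 walk d0:H4→d1:-→d2:-→d3:-→d4:-→d5:-→d6:-→d7:H4→d8:H0 -> H0
  + 38.178.74.0/24 (H4) depth=24
  lookup 71.168.200.182: bits 010 walk d0:H4→d1:-→d2:-→d3:- -> H4
  + 38.178.74.0/24 (H5) depth=24
  lookup 84.29.5.146: bits 01010100000111010000010110010 walk d0:H4→d1:-→d2:-→d3:-→d4:-→d5:-→d6:-→d7:H0→d8:H2→d9:-→d10:H3→d11:-→d12:-→d13:-→d14:-→d15:-→d16:-→d17:H6→d18:-→d19:-→d20:-→d21:-→d22:-→d23:-→d24:-→d25:-→d26:-→d27:-→d28:H4→d29:H2 -> H2
  + 84.29.0.0/16 (H1) depth=16
  + 84.24.0.0/13 (H1) depth=13
  - 38.178.74.0/24 clear@24
  + 38.178.64.0/20 (H5) depth=20
  - 84.29.5.144/29 clear@29
  - 84.0.0.0/10 clear@10

== LOOKUPS ==
["no-route","H3","H0","H4","H2"]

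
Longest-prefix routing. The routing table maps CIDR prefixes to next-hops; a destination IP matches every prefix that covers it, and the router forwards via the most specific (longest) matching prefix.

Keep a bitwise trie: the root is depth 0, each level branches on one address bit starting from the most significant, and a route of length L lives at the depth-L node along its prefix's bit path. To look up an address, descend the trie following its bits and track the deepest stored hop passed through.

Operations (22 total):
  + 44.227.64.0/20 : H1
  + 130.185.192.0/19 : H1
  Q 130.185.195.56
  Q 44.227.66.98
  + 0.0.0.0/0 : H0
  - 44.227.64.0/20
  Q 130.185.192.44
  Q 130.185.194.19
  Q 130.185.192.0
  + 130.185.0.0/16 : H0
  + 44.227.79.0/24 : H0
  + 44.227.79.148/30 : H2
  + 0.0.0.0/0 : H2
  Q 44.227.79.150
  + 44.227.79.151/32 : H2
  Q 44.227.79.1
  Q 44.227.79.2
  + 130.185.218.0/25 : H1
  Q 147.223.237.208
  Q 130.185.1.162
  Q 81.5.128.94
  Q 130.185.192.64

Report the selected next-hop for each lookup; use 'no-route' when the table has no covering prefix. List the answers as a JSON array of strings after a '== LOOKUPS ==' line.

Trace:
  + 44.227.64.0/20 (H1) depth=20
  + 130.185.192.0/19 (H1) depth=19
  ? 130.185.195.56  path d0:-→d1:-→d2:-→d3:-→d4:-→d5:-→d6:-→d7:-→d8:-→d9:-→d10:-→d11:-→d12:-→d13:-→d14:-→d15:-→d16:-→d17:-→d18:-→d19:H1  best=H1
  ? 44.227.66.98  path d0:-→d1:-→d2:-→d3:-→d4:-→d5:-→d6:-→d7:-→d8:-→d9:-→d10:-→d11:-→d12:-→d13:-→d14:-→d15:-→d16:-→d17:-→d18:-→d19:-→d20:H1  best=H1
  + 0.0.0.0/0 (H0) depth=0
  del 44.227.64.0/20 (clear depth 20)
  ? 130.185.192.44  path d0:H0→d1:-→d2:-→d3:-→d4:-→d5:-→d6:-→d7:-→d8:-→d9:-→d10:-→d11:-→d12:-→d13:-→d14:-→d15:-→d16:-→d17:-→d18:-→d19:H1  best=H1
  ? 130.185.194.19  path d0:H0→d1:-→d2:-→d3:-→d4:-→d5:-→d6:-→d7:-→d8:-→d9:-→d10:-→d11:-→d12:-→d13:-→d14:-→d15:-→d16:-→d17:-→d18:-→d19:H1  best=H1
  ? 130.185.192.0  path d0:H0→d1:-→d2:-→d3:-→d4:-→d5:-→d6:-→d7:-→d8:-→d9:-→d10:-→d11:-→d12:-→d13:-→d14:-→d15:-→d16:-→d17:-→d18:-→d19:H1  best=H1
  + 130.185.0.0/16 (H0) depth=16
  + 44.227.79.0/24 (H0) depth=24
  + 44.227.79.148/30 (H2) depth=30
  + 0.0.0.0/0 (H2) depth=0
  ? 44.227.79.150  path d0:H2→d1:-→d2:-→d3:-→d4:-→d5:-→d6:-→d7:-→d8:-→d9:-→d10:-→d11:-→d12:-→d13:-→d14:-→d15:-→d16:-→d17:-→d18:-→d19:-→d20:-→d21:-→d22:-→d23:-→d24:H0→d25:-→d26:-→d27:-→d28:-→d29:-→d30:H2  best=H2
  + 44.227.79.151/32 (H2) depth=32
  ? 44.227.79.1  path d0:H2→d1:-→d2:-→d3:-→d4:-→d5:-→d6:-→d7:-→d8:-→d9:-→d10:-→d11:-→d12:-→d13:-→d14:-→d15:-→d16:-→d17:-→d18:-→d19:-→d20:-→d21:-→d22:-→d23:-→d24:H0  best=H0
  ? 44.227.79.2  path d0:H2→d1:-→d2:-→d3:-→d4:-→d5:-→d6:-→d7:-→d8:-→d9:-→d10:-→d11:-→d12:-→d13:-→d14:-→d15:-→d16:-→d17:-→d18:-→d19:-→d20:-→d21:-→d22:-→d23:-→d24:H0  best=H0
  + 130.185.218.0/25 (H1) depth=25
  ? 147.223.237.208  path d0:H2→d1:-→d2:-→d3:-  best=H2
  ? 130.185.1.162  path d0:H2→d1:-→d2:-→d3:-→d4:-→d5:-→d6:-→d7:-→d8:-→d9:-→d10:-→d11:-→d12:-→d13:-→d14:-→d15:-→d16:H0  best=H0
  ? 81.5.128.94  path d0:H2→d1:-  best=H2
  ? 130.185.192.64  path d0:H2→d1:-→d2:-→d3:-→d4:-→d5:-→d6:-→d7:-→d8:-→d9:-→d10:-→d11:-→d12:-→d13:-→d14:-→d15:-→d16:H0→d17:-→d18:-→d19:H1  best=H1

== LOOKUPS ==
["H1","H1","H1","H1","H1","H2","H0","H0","H2","H0","H2","H1"]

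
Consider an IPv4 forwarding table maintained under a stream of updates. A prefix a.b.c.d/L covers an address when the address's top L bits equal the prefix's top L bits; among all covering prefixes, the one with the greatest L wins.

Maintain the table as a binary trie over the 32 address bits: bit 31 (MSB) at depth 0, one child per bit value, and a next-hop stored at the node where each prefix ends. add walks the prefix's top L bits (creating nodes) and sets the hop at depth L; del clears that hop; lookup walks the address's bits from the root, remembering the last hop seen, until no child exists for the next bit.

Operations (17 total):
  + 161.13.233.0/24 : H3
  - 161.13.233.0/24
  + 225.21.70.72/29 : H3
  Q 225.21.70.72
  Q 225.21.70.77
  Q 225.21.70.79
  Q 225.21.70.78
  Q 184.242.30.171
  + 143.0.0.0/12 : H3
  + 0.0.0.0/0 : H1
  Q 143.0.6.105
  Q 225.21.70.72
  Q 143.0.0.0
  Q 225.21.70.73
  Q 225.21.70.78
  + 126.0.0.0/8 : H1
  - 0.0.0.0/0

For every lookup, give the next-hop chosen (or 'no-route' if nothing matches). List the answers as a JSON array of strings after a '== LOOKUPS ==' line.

Apply in order:
  + 161.13.233.0/24 (H3) depth=24
  del 161.13.233.0/24 (clear depth 24)
  + 225.21.70.72/29 (H3) depth=29
  Q 225.21.70.72: descend 11100001000101010100011001001 ; hops seen [H3] ; pick H3
  Q 225.21.70.77: descend 11100001000101010100011001001 ; hops seen [H3] ; pick H3
  Q 225.21.70.79: descend 11100001000101010100011001001 ; hops seen [H3] ; pick H3
  Q 225.21.70.78: descend 11100001000101010100011001001 ; hops seen [H3] ; pick H3
  Q 184.242.30.171: descend 101 ; hops seen [∅] ; pick no-route
  + 143.0.0.0/12 (H3) depth=12
  + 0.0.0.0/0 (H1) depth=0
  Q 143.0.6.105: descend 100011110000 ; hops seen [H1,H3] ; pick H3
  Q 225.21.70.72: descend 11100001000101010100011001001 ; hops seen [H1,H3] ; pick H3
  Q 143.0.0.0: descend 100011110000 ; hops seen [H1,H3] ; pick H3
  Q 225.21.70.73: descend 11100001000101010100011001001 ; hops seen [H1,H3] ; pick H3
  Q 225.21.70.78: descend 11100001000101010100011001001 ; hops seen [H1,H3] ; pick H3
  + 126.0.0.0/8 (H1) depth=8
  del 0.0.0.0/0 (clear depth 0)

== LOOKUPS ==
["H3","H3","H3","H3","no-route","H3","H3","H3","H3","H3"]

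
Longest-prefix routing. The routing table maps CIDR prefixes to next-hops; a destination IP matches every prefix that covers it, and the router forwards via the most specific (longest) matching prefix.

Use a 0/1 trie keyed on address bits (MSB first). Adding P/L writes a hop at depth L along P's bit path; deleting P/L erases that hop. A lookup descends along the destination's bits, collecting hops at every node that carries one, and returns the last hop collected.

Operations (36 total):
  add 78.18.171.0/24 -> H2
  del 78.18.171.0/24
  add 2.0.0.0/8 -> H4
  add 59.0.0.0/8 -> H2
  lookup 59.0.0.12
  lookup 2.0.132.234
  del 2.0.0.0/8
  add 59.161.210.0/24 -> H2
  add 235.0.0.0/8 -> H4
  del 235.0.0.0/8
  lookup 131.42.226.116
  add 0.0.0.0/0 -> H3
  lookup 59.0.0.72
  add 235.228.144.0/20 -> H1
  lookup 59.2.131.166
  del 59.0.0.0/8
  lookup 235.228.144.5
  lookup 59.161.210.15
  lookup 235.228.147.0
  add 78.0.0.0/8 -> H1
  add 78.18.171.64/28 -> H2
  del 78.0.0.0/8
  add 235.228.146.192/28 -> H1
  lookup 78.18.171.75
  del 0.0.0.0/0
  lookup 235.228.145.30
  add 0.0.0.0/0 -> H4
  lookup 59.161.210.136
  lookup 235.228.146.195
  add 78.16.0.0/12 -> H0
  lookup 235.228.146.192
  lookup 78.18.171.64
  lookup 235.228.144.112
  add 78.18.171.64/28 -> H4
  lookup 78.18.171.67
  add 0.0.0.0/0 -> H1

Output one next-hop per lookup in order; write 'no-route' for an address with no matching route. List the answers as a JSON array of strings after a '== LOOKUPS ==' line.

Apply in order:
  + 78.18.171.0/24 (H2) depth=24
  del 78.18.171.0/24 (clear depth 24)
  + 2.0.0.0/8 (H4) depth=8
  + 59.0.0.0/8 (H2) depth=8
  ? 59.0.0.12  path d0:-→d1:-→d2:-→d3:-→d4:-→d5:-→d6:-→d7:-→d8:H2  best=H2
  ? 2.0.132.234  path d0:-→d1:-→d2:-→d3:-→d4:-→d5:-→d6:-→d7:-→d8:H4  best=H4
  del 2.0.0.0/8 (clear depth 8)
  + 59.161.210.0/24 (H2) depth=24
  + 235.0.0.0/8 (H4) depth=8
  del 235.0.0.0/8 (clear depth 8)
  ? 131.42.226.116  path d0:-→d1:-  best=no-route
  + 0.0.0.0/0 (H3) depth=0
  ? 59.0.0.72  path d0:H3→d1:-→d2:-→d3:-→d4:-→d5:-→d6:-→d7:-→d8:H2  best=H2
  + 235.228.144.0/20 (H1) depth=20
  ? 59.2.131.166  path d0:H3→d1:-→d2:-→d3:-→d4:-→d5:-→d6:-→d7:-→d8:H2  best=H2
  del 59.0.0.0/8 (clear depth 8)
  ? 235.228.144.5  path d0:H3→d1:-→d2:-→d3:-→d4:-→d5:-→d6:-→d7:-→d8:-→d9:-→d10:-→d11:-→d12:-→d13:-→d14:-→d15:-→d16:-→d17:-→d18:-→d19:-→d20:H1  best=H1
  ? 59.161.210.15  path d0:H3→d1:-→d2:-→d3:-→d4:-→d5:-→d6:-→d7:-→d8:-→d9:-→d10:-→d11:-→d12:-→d13:-→d14:-→d15:-→d16:-→d17:-→d18:-→d19:-→d20:-→d21:-→d22:-→d23:-→d24:H2  best=H2
  ? 235.228.147.0  path d0:H3→d1:-→d2:-→d3:-→d4:-→d5:-→d6:-→d7:-→d8:-→d9:-→d10:-→d11:-→d12:-→d13:-→d14:-→d15:-→d16:-→d17:-→d18:-→d19:-→d20:H1  best=H1
  + 78.0.0.0/8 (H1) depth=8
  + 78.18.171.64/28 (H2) depth=28
  del 78.0.0.0/8 (clear depth 8)
  + 235.228.146.192/28 (H1) depth=28
  ? 78.18.171.75  path d0:H3→d1:-→d2:-→d3:-→d4:-→d5:-→d6:-→d7:-→d8:-→d9:-→d10:-→d11:-→d12:-→d13:-→d14:-→d15:-→d16:-→d17:-→d18:-→d19:-→d20:-→d21:-→d22:-→d23:-→d24:-→d25:-→d26:-→d27:-→d28:H2  best=H2
  del 0.0.0.0/0 (clear depth 0)
  ? 235.228.145.30  path d0:-→d1:-→d2:-→d3:-→d4:-→d5:-→d6:-→d7:-→d8:-→d9:-→d10:-→d11:-→d12:-→d13:-→d14:-→d15:-→d16:-→d17:-→d18:-→d19:-→d20:H1→d21:-→d22:-  best=H1
  + 0.0.0.0/0 (H4) depth=0
  ? 59.161.210.136  path d0:H4→d1:-→d2:-→d3:-→d4:-→d5:-→d6:-→d7:-→d8:-→d9:-→d10:-→d11:-→d12:-→d13:-→d14:-→d15:-→d16:-→d17:-→d18:-→d19:-→d20:-→d21:-→d22:-→d23:-→d24:H2  best=H2
  ? 235.228.146.195  path d0:H4→d1:-→d2:-→d3:-→d4:-→d5:-→d6:-→d7:-→d8:-→d9:-→d10:-→d11:-→d12:-→d13:-→d14:-→d15:-→d16:-→d17:-→d18:-→d19:-→d20:H1→d21:-→d22:-→d23:-→d24:-→d25:-→d26:-→d27:-→d28:H1  best=H1
  + 78.16.0.0/12 (H0) depth=12
  ? 235.228.146.192  path d0:H4→d1:-→d2:-→d3:-→d4:-→d5:-→d6:-→d7:-→d8:-→d9:-→d10:-→d11:-→d12:-→d13:-→d14:-→d15:-→d16:-→d17:-→d18:-→d19:-→d20:H1→d21:-→d22:-→d23:-→d24:-→d25:-→d26:-→d27:-→d28:H1  best=H1
  ? 78.18.171.64  path d0:H4→d1:-→d2:-→d3:-→d4:-→d5:-→d6:-→d7:-→d8:-→d9:-→d10:-→d11:-→d12:H0→d13:-→d14:-→d15:-→d16:-→d17:-→d18:-→d19:-→d20:-→d21:-→d22:-→d23:-→d24:-→d25:-→d26:-→d27:-→d28:H2  best=H2
  ? 235.228.144.112  path d0:H4→d1:-→d2:-→d3:-→d4:-→d5:-→d6:-→d7:-→d8:-→d9:-→d10:-→d11:-→d12:-→d13:-→d14:-→d15:-→d16:-→d17:-→d18:-→d19:-→d20:H1→d21:-→d22:-  best=H1
  + 78.18.171.64/28 (H4) depth=28
  ? 78.18.171.67  path d0:H4→d1:-→d2:-→d3:-→d4:-→d5:-→d6:-→d7:-→d8:-→d9:-→d10:-→d11:-→d12:H0→d13:-→d14:-→d15:-→d16:-→d17:-→d18:-→d19:-→d20:-→d21:-→d22:-→d23:-→d24:-→d25:-→d26:-→d27:-→d28:H4  best=H4
  + 0.0.0.0/0 (H1) depth=0

== LOOKUPS ==
["H2","H4","no-route","H2","H2","H1","H2","H1","H2","H1","H2","H1","H1","H2","H1","H4"]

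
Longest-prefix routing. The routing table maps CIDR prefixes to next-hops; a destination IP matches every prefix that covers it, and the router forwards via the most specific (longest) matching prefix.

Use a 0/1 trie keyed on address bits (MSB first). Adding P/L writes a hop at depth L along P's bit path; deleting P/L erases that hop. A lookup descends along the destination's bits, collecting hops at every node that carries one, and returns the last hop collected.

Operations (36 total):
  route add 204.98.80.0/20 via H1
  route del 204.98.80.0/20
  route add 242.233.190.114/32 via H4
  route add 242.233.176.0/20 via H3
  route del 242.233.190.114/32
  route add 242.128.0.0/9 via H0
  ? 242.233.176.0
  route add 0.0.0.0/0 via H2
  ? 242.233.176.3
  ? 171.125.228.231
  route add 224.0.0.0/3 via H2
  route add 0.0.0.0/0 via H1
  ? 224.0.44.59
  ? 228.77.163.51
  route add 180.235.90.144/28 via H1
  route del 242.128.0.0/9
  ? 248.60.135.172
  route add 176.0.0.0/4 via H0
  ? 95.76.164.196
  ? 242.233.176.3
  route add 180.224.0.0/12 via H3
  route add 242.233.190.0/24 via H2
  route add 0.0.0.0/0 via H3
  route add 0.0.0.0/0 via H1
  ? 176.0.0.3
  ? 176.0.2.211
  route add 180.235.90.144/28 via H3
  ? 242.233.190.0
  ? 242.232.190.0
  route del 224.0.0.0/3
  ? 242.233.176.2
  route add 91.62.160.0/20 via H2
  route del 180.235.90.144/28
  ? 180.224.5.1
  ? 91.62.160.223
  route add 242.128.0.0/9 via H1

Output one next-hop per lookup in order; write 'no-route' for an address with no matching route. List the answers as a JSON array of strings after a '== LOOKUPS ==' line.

Trace:
  + 204.98.80.0/20 (H1) depth=20
  del 204.98.80.0/20 (clear depth 20)
  + 242.233.190.114/32 (H4) depth=32
  + 242.233.176.0/20 (H3) depth=20
  del 242.233.190.114/32 (clear depth 32)
  + 242.128.0.0/9 (H0) depth=9
  lookup 242.233.176.0: bits 11110010111010011011 walk d0:-→d1:-→d2:-→d3:-→d4:-→d5:-→d6:-→d7:-→d8:-→d9:H0→d10:-→d11:-→d12:-→d13:-→d14:-→d15:-→d16:-→d17:-→d18:-→d19:-→d20:H3 -> H3
  + 0.0.0.0/0 (H2) depth=0
  lookup 242.233.176.3: bits 11110010111010011011 walk d0:H2→d1:-→d2:-→d3:-→d4:-→d5:-→d6:-→d7:-→d8:-→d9:H0→d10:-→d11:-→d12:-→d13:-→d14:-→d15:-→d16:-→d17:-→d18:-→d19:-→d20:H3 -> H3
  lookup 171.125.228.231: bits 1 walk d0:H2→d1:- -> H2
  + 224.0.0.0/3 (H2) depth=3
  + 0.0.0.0/0 (H1) depth=0
  lookup 224.0.44.59: bits 111 walk d0:H1→d1:-→d2:-→d3:H2 -> H2
  lookup 228.77.163.51: bits 111 walk d0:H1→d1:-→d2:-→d3:H2 -> H2
  + 180.235.90.144/28 (H1) depth=28
  del 242.128.0.0/9 (clear depth 9)
  lookup 248.60.135.172: bits 1111 walk d0:H1→d1:-→d2:-→d3:H2→d4:- -> H2
  + 176.0.0.0/4 (H0) depth=4
  lookup 95.76.164.196: bits ε walk d0:H1 -> H1
  lookup 242.233.176.3: bits 11110010111010011011 walk d0:H1→d1:-→d2:-→d3:H2→d4:-→d5:-→d6:-→d7:-→d8:-→d9:-→d10:-→d11:-→d12:-→d13:-→d14:-→d15:-→d16:-→d17:-→d18:-→d19:-→d20:H3 -> H3
  + 180.224.0.0/12 (H3) depth=12
  + 242.233.190.0/24 (H2) depth=24
  + 0.0.0.0/0 (H3) depth=0
  + 0.0.0.0/0 (H1) depth=0
  lookup 176.0.0.3: bits 10110 walk d0:H1→d1:-→d2:-→d3:-→d4:H0→d5:- -> H0
  lookup 176.0.2.211: bits 10110 walk d0:H1→d1:-→d2:-→d3:-→d4:H0→d5:- -> H0
  + 180.235.90.144/28 (H3) depth=28
  lookup 242.233.190.0: bits 1111001011101001101111100 walk d0:H1→d1:-→d2:-→d3:H2→d4:-→d5:-→d6:-→d7:-→d8:-→d9:-→d10:-→d11:-→d12:-→d13:-→d14:-→d15:-→d16:-→d17:-→d18:-→d19:-→d20:H3→d21:-→d22:-→d23:-→d24:H2→d25:- -> H2
  lookup 242.232.190.0: bits 111100101110100 walk d0:H1→d1:-→d2:-→d3:H2→d4:-→d5:-→d6:-→d7:-→d8:-→d9:-→d10:-→d11:-→d12:-→d13:-→d14:-→d15:- -> H2
  del 224.0.0.0/3 (clear depth 3)
  lookup 242.233.176.2: bits 11110010111010011011 walk d0:H1→d1:-→d2:-→d3:-→d4:-→d5:-→d6:-→d7:-→d8:-→d9:-→d10:-→d11:-→d12:-→d13:-→d14:-→d15:-→d16:-→d17:-→d18:-→d19:-→d20:H3 -> H3
  + 91.62.160.0/20 (H2) depth=20
  del 180.235.90.144/28 (clear depth 28)
  lookup 180.224.5.1: bits 101101001110 walk d0:H1→d1:-→d2:-→d3:-→d4:H0→d5:-→d6:-→d7:-→d8:-→d9:-→d10:-→d11:-→d12:H3 -> H3
  lookup 91.62.160.223: bits 01011011001111101010 walk d0:H1→d1:-→d2:-→d3:-→d4:-→d5:-→d6:-→d7:-→d8:-→d9:-→d10:-→d11:-→d12:-→d13:-→d14:-→d15:-→d16:-→d17:-→d18:-→d19:-→d20:H2 -> H2
  + 242.128.0.0/9 (H1) depth=9

== LOOKUPS ==
["H3","H3","H2","H2","H2","H2","H1","H3","H0","H0","H2","H2","H3","H3","H2"]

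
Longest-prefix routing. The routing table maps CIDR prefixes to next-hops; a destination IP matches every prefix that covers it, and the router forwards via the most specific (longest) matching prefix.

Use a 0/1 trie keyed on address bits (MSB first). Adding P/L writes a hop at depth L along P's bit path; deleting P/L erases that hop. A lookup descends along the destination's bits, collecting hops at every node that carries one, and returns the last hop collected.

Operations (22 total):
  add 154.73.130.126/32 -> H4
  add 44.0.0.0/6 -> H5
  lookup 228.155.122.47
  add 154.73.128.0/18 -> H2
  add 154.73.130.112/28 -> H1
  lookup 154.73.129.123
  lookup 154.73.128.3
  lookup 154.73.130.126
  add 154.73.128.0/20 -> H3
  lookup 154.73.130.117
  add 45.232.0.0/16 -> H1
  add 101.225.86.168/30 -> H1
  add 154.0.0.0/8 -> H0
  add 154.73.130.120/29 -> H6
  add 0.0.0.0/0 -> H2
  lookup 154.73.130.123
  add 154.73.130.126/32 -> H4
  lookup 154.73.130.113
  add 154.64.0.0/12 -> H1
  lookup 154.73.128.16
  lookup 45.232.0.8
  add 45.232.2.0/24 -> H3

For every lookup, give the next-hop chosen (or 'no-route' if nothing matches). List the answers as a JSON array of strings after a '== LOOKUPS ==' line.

Trace:
  + 154.73.130.126/32 (H4) depth=32
  + 44.0.0.0/6 (H5) depth=6
  Q 228.155.122.47: descend 1 ; hops seen [∅] ; pick no-route
  + 154.73.128.0/18 (H2) depth=18
  + 154.73.130.112/28 (H1) depth=28
  Q 154.73.129.123: descend 1001101001001001100000 ; hops seen [H2] ; pick H2
  Q 154.73.128.3: descend 1001101001001001100000 ; hops seen [H2] ; pick H2
  Q 154.73.130.126: descend 10011010010010011000001001111110 ; hops seen [H2,H1,H4] ; pick H4
  + 154.73.128.0/20 (H3) depth=20
  Q 154.73.130.117: descend 1001101001001001100000100111 ; hops seen [H2,H3,H1] ; pick H1
  + 45.232.0.0/16 (H1) depth=16
  + 101.225.86.168/30 (H1) depth=30
  + 154.0.0.0/8 (H0) depth=8
  + 154.73.130.120/29 (H6) depth=29
  + 0.0.0.0/0 (H2) depth=0
  Q 154.73.130.123: descend 10011010010010011000001001111 ; hops seen [H2,H0,H2,H3,H1,H6] ; pick H6
  + 154.73.130.126/32 (H4) depth=32
  Q 154.73.130.113: descend 1001101001001001100000100111 ; hops seen [H2,H0,H2,H3,H1] ; pick H1
  + 154.64.0.0/12 (H1) depth=12
  Q 154.73.128.16: descend 1001101001001001100000 ; hops seen [H2,H0,H1,H2,H3] ; pick H3
  Q 45.232.0.8: descend 0010110111101000 ; hops seen [H2,H5,H1] ; pick H1
  + 45.232.2.0/24 (H3) depth=24

== LOOKUPS ==
["no-route","H2","H2","H4","H1","H6","H1","H3","H1"]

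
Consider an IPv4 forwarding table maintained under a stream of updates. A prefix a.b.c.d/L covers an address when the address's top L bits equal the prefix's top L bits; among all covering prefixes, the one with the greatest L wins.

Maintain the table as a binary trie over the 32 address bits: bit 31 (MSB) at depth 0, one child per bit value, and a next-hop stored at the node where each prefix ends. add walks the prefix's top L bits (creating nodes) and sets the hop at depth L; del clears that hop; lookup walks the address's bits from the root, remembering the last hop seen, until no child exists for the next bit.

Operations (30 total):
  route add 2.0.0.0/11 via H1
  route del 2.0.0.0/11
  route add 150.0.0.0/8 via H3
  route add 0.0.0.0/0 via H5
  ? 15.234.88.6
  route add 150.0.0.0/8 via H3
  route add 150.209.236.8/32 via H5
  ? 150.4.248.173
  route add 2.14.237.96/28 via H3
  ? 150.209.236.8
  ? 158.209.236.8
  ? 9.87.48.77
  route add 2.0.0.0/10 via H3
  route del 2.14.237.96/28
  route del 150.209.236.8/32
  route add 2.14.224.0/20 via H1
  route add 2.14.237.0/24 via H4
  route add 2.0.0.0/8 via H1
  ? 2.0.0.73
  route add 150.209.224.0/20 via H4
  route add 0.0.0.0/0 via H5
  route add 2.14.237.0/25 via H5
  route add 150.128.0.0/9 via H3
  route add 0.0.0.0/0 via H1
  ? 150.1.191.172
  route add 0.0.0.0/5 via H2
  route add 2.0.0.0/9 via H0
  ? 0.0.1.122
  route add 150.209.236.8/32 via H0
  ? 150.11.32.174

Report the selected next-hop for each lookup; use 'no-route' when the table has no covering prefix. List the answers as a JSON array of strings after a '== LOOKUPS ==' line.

Process each operation:
  + 2.0.0.0/11 (H1) depth=11
  del 2.0.0.0/11 (clear depth 11)
  + 150.0.0.0/8 (H3) depth=8
  + 0.0.0.0/0 (H5) depth=0
  Q 15.234.88.6: descend 0000 ; hops seen [H5] ; pick H5
  + 150.0.0.0/8 (H3) depth=8
  + 150.209.236.8/32 (H5) depth=32
  Q 150.4.248.173: descend 10010110 ; hops seen [H5,H3] ; pick H3
  + 2.14.237.96/28 (H3) depth=28
  Q 150.209.236.8: descend 10010110110100011110110000001000 ; hops seen [H5,H3,H5] ; pick H5
  Q 158.209.236.8: descend 1001 ; hops seen [H5] ; pick H5
  Q 9.87.48.77: descend 0000 ; hops seen [H5] ; pick H5
  + 2.0.0.0/10 (H3) depth=10
  del 2.14.237.96/28 (clear depth 28)
  del 150.209.236.8/32 (clear depth 32)
  + 2.14.224.0/20 (H1) depth=20
  + 2.14.237.0/24 (H4) depth=24
  + 2.0.0.0/8 (H1) depth=8
  Q 2.0.0.73: descend 000000100000 ; hops seen [H5,H1,H3] ; pick H3
  + 150.209.224.0/20 (H4) depth=20
  + 0.0.0.0/0 (H5) depth=0
  + 2.14.237.0/25 (H5) depth=25
  + 150.128.0.0/9 (H3) depth=9
  + 0.0.0.0/0 (H1) depth=0
  Q 150.1.191.172: descend 10010110 ; hops seen [H1,H3] ; pick H3
  + 0.0.0.0/5 (H2) depth=5
  + 2.0.0.0/9 (H0) depth=9
  Q 0.0.1.122: descend 000000 ; hops seen [H1,H2] ; pick H2
  + 150.209.236.8/32 (H0) depth=32
  Q 150.11.32.174: descend 10010110 ; hops seen [H1,H3] ; pick H3

== LOOKUPS ==
["H5","H3","H5","H5","H5","H3","H3","H2","H3"]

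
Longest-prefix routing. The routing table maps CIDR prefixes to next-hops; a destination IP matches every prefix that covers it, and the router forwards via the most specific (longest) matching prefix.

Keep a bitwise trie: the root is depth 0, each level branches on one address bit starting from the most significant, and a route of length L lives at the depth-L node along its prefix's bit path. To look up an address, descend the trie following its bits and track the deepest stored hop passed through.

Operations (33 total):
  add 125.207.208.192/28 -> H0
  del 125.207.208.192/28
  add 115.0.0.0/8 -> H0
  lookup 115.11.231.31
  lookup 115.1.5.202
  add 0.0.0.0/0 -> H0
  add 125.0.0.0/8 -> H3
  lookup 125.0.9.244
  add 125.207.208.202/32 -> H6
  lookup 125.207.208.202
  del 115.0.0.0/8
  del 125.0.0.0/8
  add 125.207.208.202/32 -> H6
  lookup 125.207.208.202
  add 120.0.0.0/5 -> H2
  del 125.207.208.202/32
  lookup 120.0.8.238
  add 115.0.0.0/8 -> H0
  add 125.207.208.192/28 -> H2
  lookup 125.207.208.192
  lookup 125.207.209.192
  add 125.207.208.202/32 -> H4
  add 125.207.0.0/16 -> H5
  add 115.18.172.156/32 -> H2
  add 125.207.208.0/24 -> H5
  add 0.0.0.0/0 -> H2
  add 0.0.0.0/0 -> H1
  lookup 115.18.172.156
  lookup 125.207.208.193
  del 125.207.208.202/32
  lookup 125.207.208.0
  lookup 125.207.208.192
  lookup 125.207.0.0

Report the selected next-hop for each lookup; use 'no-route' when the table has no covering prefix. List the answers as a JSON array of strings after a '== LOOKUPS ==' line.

Apply in order:
  + 125.207.208.192/28 (H0) depth=28
  del 125.207.208.192/28 (clear depth 28)
  + 115.0.0.0/8 (H0) depth=8
  Q 115.11.231.31: descend 01110011 ; hops seen [H0] ; pick H0
  Q 115.1.5.202: descend 01110011 ; hops seen [H0] ; pick H0
  + 0.0.0.0/0 (H0) depth=0
  + 125.0.0.0/8 (H3) depth=8
  Q 125.0.9.244: descend 01111101 ; hops seen [H0,H3] ; pick H3
  + 125.207.208.202/32 (H6) depth=32
  Q 125.207.208.202: descend 01111101110011111101000011001010 ; hops seen [H0,H3,H6] ; pick H6
  del 115.0.0.0/8 (clear depth 8)
  del 125.0.0.0/8 (clear depth 8)
  + 125.207.208.202/32 (H6) depth=32
  Q 125.207.208.202: descend 01111101110011111101000011001010 ; hops seen [H0,H6] ; pick H6
  + 120.0.0.0/5 (H2) depth=5
  del 125.207.208.202/32 (clear depth 32)
  Q 120.0.8.238: descend 01111 ; hops seen [H0,H2] ; pick H2
  + 115.0.0.0/8 (H0) depth=8
  + 125.207.208.192/28 (H2) depth=28
  Q 125.207.208.192: descend 0111110111001111110100001100 ; hops seen [H0,H2,H2] ; pick H2
  Q 125.207.209.192: descend 01111101110011111101000 ; hops seen [H0,H2] ; pick H2
  + 125.207.208.202/32 (H4) depth=32
  + 125.207.0.0/16 (H5) depth=16
  + 115.18.172.156/32 (H2) depth=32
  + 125.207.208.0/24 (H5) depth=24
  + 0.0.0.0/0 (H2) depth=0
  + 0.0.0.0/0 (H1) depth=0
  Q 115.18.172.156: descend 01110011000100101010110010011100 ; hops seen [H1,H0,H2] ; pick H2
  Q 125.207.208.193: descend 0111110111001111110100001100 ; hops seen [H1,H2,H5,H5,H2] ; pick H2
  del 125.207.208.202/32 (clear depth 32)
  Q 125.207.208.0: descend 011111011100111111010000 ; hops seen [H1,H2,H5,H5] ; pick H5
  Q 125.207.208.192: descend 0111110111001111110100001100 ; hops seen [H1,H2,H5,H5,H2] ; pick H2
  Q 125.207.0.0: descend 0111110111001111 ; hops seen [H1,H2,H5] ; pick H5

== LOOKUPS ==
["H0","H0","H3","H6","H6","H2","H2","H2","H2","H2","H5","H2","H5"]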